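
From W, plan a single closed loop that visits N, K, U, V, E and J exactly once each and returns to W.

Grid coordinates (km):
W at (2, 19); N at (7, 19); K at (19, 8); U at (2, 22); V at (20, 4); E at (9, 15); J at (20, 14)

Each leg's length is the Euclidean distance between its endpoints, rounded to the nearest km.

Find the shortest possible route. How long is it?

With 6 stops there are 6!/2 = 360 distinct round trips (a route and its reverse cost the same).
W→N→K→U→V→E→J→W: 5+16+22+25+16+11+19 = 114
W→N→K→U→V→J→E→W: 5+16+22+25+10+11+8 = 97
W→N→K→U→E→V→J→W: 5+16+22+10+16+10+19 = 98
W→N→K→U→E→J→V→W: 5+16+22+10+11+10+23 = 97
W→N→K→U→J→V→E→W: 5+16+22+20+10+16+8 = 97
W→N→K→U→J→E→V→W: 5+16+22+20+11+16+23 = 113
W→N→K→V→U→E→J→W: 5+16+4+25+10+11+19 = 90
W→N→K→V→U→J→E→W: 5+16+4+25+20+11+8 = 89
… (352 more)
W→U→N→E→J→K→V→W: 3+6+4+11+6+4+23 = 57  ← best
The minimum is 57.
One optimal route: W → U → N → E → J → K → V → W (or its reverse).

Minimum total distance: 57 km.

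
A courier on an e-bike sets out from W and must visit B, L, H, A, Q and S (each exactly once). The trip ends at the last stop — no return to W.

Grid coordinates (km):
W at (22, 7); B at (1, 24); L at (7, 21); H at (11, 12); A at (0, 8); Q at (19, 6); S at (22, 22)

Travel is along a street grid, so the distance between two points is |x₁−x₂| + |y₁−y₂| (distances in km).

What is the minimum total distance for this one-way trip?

There are 6! = 720 possible orderings.
W→B→L→H→A→Q→S: 38+9+13+15+21+19 = 115
W→B→L→H→A→S→Q: 38+9+13+15+36+19 = 130
W→B→L→H→Q→A→S: 38+9+13+14+21+36 = 131
W→B→L→H→Q→S→A: 38+9+13+14+19+36 = 129
W→B→L→H→S→A→Q: 38+9+13+21+36+21 = 138
W→B→L→H→S→Q→A: 38+9+13+21+19+21 = 121
W→B→L→A→H→Q→S: 38+9+20+15+14+19 = 115
W→B→L→A→H→S→Q: 38+9+20+15+21+19 = 122
… (712 more)
W→Q→H→A→B→L→S: 4+14+15+17+9+16 = 75  ← best
The minimum is 75.
One shortest path: W → Q → H → A → B → L → S.

75 km — the minimum one-way total.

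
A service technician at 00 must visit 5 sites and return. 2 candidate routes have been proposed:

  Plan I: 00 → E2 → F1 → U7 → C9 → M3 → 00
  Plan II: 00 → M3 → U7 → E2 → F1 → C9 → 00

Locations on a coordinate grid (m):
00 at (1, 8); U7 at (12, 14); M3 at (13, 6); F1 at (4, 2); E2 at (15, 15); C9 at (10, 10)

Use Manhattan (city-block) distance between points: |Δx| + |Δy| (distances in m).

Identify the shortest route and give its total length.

Plan I: 21 + 24 + 20 + 6 + 7 + 14 = 92
Plan II: 14 + 9 + 4 + 24 + 14 + 11 = 76

76 m — Plan II is the shortest.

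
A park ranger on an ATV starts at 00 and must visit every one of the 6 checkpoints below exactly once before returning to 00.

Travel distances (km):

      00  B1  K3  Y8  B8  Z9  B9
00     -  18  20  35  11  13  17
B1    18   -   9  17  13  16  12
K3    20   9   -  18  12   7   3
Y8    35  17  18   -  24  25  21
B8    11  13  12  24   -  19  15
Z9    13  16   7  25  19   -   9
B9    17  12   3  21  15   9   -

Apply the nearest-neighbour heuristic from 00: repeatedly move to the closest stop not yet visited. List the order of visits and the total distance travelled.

Total distance 103 km via the nearest-neighbour route 00 → B8 → K3 → B9 → Z9 → B1 → Y8 → 00.

From 00: distances to unvisited — B8=11, Z9=13, B9=17, B1=18, K3=20, Y8=35. Nearest is B8 (11).
From B8: distances to unvisited — K3=12, B1=13, B9=15, Z9=19, Y8=24. Nearest is K3 (12).
From K3: distances to unvisited — B9=3, Z9=7, B1=9, Y8=18. Nearest is B9 (3).
From B9: distances to unvisited — Z9=9, B1=12, Y8=21. Nearest is Z9 (9).
From Z9: distances to unvisited — B1=16, Y8=25. Nearest is B1 (16).
From B1: distances to unvisited — Y8=17. Nearest is Y8 (17).
Return Y8→00: 35.
Total = 11 + 12 + 3 + 9 + 16 + 17 + 35 = 103.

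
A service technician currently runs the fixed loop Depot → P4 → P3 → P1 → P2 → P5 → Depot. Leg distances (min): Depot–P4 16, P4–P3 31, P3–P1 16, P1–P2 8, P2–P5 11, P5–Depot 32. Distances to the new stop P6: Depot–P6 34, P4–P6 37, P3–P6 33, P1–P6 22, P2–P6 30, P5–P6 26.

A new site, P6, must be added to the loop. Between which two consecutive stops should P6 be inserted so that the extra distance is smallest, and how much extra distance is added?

Adding 28 min by placing P6 on the P5–Depot leg.

Insertion cost between consecutive stops i–j is d(i,P6) + d(P6,j) − d(i,j):
  between Depot and P4: 34 + 37 − 16 = 55
  between P4 and P3: 37 + 33 − 31 = 39
  between P3 and P1: 33 + 22 − 16 = 39
  between P1 and P2: 22 + 30 − 8 = 44
  between P2 and P5: 30 + 26 − 11 = 45
  between P5 and Depot: 26 + 34 − 32 = 28
Cheapest insertion is between P5 and Depot, adding 28.
New total = 114 + 28 = 142.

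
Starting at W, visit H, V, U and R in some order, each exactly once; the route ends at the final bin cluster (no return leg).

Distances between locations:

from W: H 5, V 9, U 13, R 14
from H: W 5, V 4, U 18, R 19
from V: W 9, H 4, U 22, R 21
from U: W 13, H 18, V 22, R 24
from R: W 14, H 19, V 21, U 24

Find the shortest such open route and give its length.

There are 4! = 24 possible orderings.
W → H → V → U → R: 5+4+22+24 = 55
W → H → V → R → U: 5+4+21+24 = 54
W → H → U → V → R: 5+18+22+21 = 66
W → H → U → R → V: 5+18+24+21 = 68
W → H → R → V → U: 5+19+21+22 = 67
W → H → R → U → V: 5+19+24+22 = 70
W → V → H → U → R: 9+4+18+24 = 55
W → V → H → R → U: 9+4+19+24 = 56
W → V → U → H → R: 9+22+18+19 = 68
W → V → U → R → H: 9+22+24+19 = 74
W → V → R → H → U: 9+21+19+18 = 67
W → V → R → U → H: 9+21+24+18 = 72
W → U → H → V → R: 13+18+4+21 = 56
W → U → H → R → V: 13+18+19+21 = 71
… (10 more)
The minimum is 54.
One shortest path: W → H → V → R → U.

Shortest open route: 54.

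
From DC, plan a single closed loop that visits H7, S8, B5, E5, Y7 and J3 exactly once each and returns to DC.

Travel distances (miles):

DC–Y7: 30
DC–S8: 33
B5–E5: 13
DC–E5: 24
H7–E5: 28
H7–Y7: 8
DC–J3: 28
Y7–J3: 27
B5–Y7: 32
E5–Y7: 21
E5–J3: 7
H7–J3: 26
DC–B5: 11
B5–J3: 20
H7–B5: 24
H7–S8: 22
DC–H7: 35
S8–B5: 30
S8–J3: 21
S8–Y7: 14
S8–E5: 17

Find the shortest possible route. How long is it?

109 miles — the shortest possible round trip.

There are 360 distinct closed tours to check (reversals are equivalent).
DC→H7→S8→B5→E5→Y7→J3→DC: 35+22+30+13+21+27+28 = 176
DC→H7→S8→B5→E5→J3→Y7→DC: 35+22+30+13+7+27+30 = 164
DC→H7→S8→B5→Y7→E5→J3→DC: 35+22+30+32+21+7+28 = 175
DC→H7→S8→B5→Y7→J3→E5→DC: 35+22+30+32+27+7+24 = 177
DC→H7→S8→B5→J3→E5→Y7→DC: 35+22+30+20+7+21+30 = 165
DC→H7→S8→B5→J3→Y7→E5→DC: 35+22+30+20+27+21+24 = 179
DC→H7→S8→E5→B5→Y7→J3→DC: 35+22+17+13+32+27+28 = 174
DC→H7→S8→E5→B5→J3→Y7→DC: 35+22+17+13+20+27+30 = 164
… (352 more)
DC→H7→Y7→S8→J3→E5→B5→DC: 35+8+14+21+7+13+11 = 109  ← best
The minimum is 109.
One optimal route: DC → H7 → Y7 → S8 → J3 → E5 → B5 → DC (or its reverse).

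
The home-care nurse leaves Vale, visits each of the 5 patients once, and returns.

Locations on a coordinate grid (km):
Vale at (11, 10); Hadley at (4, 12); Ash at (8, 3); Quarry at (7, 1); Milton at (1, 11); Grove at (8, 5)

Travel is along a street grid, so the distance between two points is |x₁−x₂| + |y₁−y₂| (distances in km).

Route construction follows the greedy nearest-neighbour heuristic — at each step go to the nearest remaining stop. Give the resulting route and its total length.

42 km along Vale → Grove → Ash → Quarry → Hadley → Milton → Vale.

From Vale: distances to unvisited — Grove=8, Hadley=9, Ash=10, Milton=11, Quarry=13. Nearest is Grove (8).
From Grove: distances to unvisited — Ash=2, Quarry=5, Hadley=11, Milton=13. Nearest is Ash (2).
From Ash: distances to unvisited — Quarry=3, Hadley=13, Milton=15. Nearest is Quarry (3).
From Quarry: distances to unvisited — Hadley=14, Milton=16. Nearest is Hadley (14).
From Hadley: distances to unvisited — Milton=4. Nearest is Milton (4).
Return Milton→Vale: 11.
Total = 8 + 2 + 3 + 14 + 4 + 11 = 42.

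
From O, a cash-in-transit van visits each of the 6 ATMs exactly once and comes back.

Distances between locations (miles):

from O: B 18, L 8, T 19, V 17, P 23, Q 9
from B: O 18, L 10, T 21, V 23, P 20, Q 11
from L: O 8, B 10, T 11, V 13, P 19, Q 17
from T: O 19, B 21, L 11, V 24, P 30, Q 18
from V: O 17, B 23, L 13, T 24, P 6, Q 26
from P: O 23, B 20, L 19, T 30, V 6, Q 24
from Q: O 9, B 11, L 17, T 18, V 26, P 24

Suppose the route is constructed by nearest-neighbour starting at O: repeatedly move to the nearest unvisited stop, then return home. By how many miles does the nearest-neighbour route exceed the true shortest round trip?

Excess over optimum: 11 miles.

From O: L=8, Q=9, V=17, B=18, T=19, P=23 → choose L (8).
From L: B=10, T=11, V=13, Q=17, P=19 → choose B (10).
From B: Q=11, P=20, T=21, V=23 → choose Q (11).
From Q: T=18, P=24, V=26 → choose T (18).
From T: V=24, P=30 → choose V (24).
From V: P=6 → choose P (6).
NN route O → L → B → Q → T → V → P → O costs 100.
Optimal: O → L → T → V → P → B → Q → O costs 89 (by enumerating all 360 distinct tours).
Excess = 100 − 89 = 11.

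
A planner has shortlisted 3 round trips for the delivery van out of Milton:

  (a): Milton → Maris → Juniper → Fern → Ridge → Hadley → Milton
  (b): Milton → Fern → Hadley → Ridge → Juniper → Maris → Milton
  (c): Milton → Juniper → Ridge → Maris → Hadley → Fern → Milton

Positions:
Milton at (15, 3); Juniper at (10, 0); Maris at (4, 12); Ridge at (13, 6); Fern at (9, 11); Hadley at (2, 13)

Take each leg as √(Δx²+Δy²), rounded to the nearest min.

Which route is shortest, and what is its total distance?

(a): 14 + 13 + 11 + 6 + 13 + 16 = 73
(b): 10 + 7 + 13 + 7 + 13 + 14 = 64
(c): 6 + 7 + 11 + 2 + 7 + 10 = 43

Shortest is (c), total 43 min.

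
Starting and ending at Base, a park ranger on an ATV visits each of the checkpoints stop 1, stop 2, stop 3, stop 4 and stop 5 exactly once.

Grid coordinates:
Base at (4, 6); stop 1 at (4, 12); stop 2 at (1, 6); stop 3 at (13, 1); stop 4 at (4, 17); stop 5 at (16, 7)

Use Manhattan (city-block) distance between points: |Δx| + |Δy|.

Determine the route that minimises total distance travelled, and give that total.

Minimum total distance: 62.

Base-stop 1-stop 2-stop 3-stop 4-stop 5-Base: 6+9+17+25+22+13 = 92
Base-stop 1-stop 2-stop 3-stop 5-stop 4-Base: 6+9+17+9+22+11 = 74
Base-stop 1-stop 2-stop 4-stop 3-stop 5-Base: 6+9+14+25+9+13 = 76
Base-stop 1-stop 2-stop 4-stop 5-stop 3-Base: 6+9+14+22+9+14 = 74
Base-stop 1-stop 2-stop 5-stop 3-stop 4-Base: 6+9+16+9+25+11 = 76
Base-stop 1-stop 2-stop 5-stop 4-stop 3-Base: 6+9+16+22+25+14 = 92
Base-stop 1-stop 3-stop 2-stop 4-stop 5-Base: 6+20+17+14+22+13 = 92
Base-stop 1-stop 3-stop 2-stop 5-stop 4-Base: 6+20+17+16+22+11 = 92
Base-stop 1-stop 3-stop 4-stop 2-stop 5-Base: 6+20+25+14+16+13 = 94
Base-stop 1-stop 3-stop 4-stop 5-stop 2-Base: 6+20+25+22+16+3 = 92
Base-stop 1-stop 3-stop 5-stop 2-stop 4-Base: 6+20+9+16+14+11 = 76
Base-stop 1-stop 3-stop 5-stop 4-stop 2-Base: 6+20+9+22+14+3 = 74
Base-stop 1-stop 4-stop 2-stop 3-stop 5-Base: 6+5+14+17+9+13 = 64
Base-stop 1-stop 4-stop 2-stop 5-stop 3-Base: 6+5+14+16+9+14 = 64
… (46 more)
Base-stop 1-stop 4-stop 5-stop 3-stop 2-Base: 6+5+22+9+17+3 = 62  ← best
The minimum is 62.
One optimal route: Base → stop 1 → stop 4 → stop 5 → stop 3 → stop 2 → Base (or its reverse).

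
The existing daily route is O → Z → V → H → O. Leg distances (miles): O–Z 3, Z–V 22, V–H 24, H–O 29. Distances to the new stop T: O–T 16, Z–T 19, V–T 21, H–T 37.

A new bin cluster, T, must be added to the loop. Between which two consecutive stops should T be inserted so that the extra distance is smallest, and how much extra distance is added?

Insertion cost between consecutive stops i–j is d(i,T) + d(T,j) − d(i,j):
  between O and Z: 16 + 19 − 3 = 32
  between Z and V: 19 + 21 − 22 = 18
  between V and H: 21 + 37 − 24 = 34
  between H and O: 37 + 16 − 29 = 24
Cheapest insertion is between Z and V, adding 18.
New total = 78 + 18 = 96.

Adding 18 miles by placing T on the Z–V leg.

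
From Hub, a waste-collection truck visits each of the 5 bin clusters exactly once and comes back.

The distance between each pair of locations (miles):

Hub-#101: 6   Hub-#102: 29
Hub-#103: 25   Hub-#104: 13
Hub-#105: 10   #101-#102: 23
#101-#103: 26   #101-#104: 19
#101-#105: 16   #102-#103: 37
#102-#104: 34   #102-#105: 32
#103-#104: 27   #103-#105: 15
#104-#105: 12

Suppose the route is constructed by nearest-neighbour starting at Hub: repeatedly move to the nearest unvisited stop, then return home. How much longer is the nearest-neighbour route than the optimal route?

Excess over optimum: 21 miles.

Hub: #101=6, #105=10, #104=13, #103=25, #102=29 ⇒ #101
#101: #105=16, #104=19, #102=23, #103=26 ⇒ #105
#105: #104=12, #103=15, #102=32 ⇒ #104
#104: #103=27, #102=34 ⇒ #103
#103: #102=37 ⇒ #102
NN route Hub → #101 → #105 → #104 → #103 → #102 → Hub costs 127.
Optimal: Hub → #101 → #102 → #103 → #105 → #104 → Hub costs 106 (by enumerating all 60 distinct tours).
Excess = 127 − 106 = 21.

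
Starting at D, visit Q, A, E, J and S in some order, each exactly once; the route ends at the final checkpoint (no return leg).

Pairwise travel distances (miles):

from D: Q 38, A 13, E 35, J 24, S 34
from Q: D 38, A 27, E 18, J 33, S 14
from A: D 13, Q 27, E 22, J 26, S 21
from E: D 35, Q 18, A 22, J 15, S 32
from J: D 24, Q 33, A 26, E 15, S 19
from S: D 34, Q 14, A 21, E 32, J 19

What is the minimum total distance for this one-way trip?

There are 5! = 120 possible orderings.
D→Q→A→E→J→S: 38+27+22+15+19 = 121
D→Q→A→E→S→J: 38+27+22+32+19 = 138
D→Q→A→J→E→S: 38+27+26+15+32 = 138
D→Q→A→J→S→E: 38+27+26+19+32 = 142
D→Q→A→S→E→J: 38+27+21+32+15 = 133
D→Q→A→S→J→E: 38+27+21+19+15 = 120
D→Q→E→A→J→S: 38+18+22+26+19 = 123
D→Q→E→A→S→J: 38+18+22+21+19 = 118
D→Q→E→J→A→S: 38+18+15+26+21 = 118
D→Q→E→J→S→A: 38+18+15+19+21 = 111
D→Q→E→S→A→J: 38+18+32+21+26 = 135
D→Q→E→S→J→A: 38+18+32+19+26 = 133
D→Q→J→A→E→S: 38+33+26+22+32 = 151
D→Q→J→A→S→E: 38+33+26+21+32 = 150
… (106 more)
D→A→S→Q→E→J: 13+21+14+18+15 = 81  ← best
The minimum is 81.
One shortest path: D → A → S → Q → E → J.

Shortest open route: 81 miles.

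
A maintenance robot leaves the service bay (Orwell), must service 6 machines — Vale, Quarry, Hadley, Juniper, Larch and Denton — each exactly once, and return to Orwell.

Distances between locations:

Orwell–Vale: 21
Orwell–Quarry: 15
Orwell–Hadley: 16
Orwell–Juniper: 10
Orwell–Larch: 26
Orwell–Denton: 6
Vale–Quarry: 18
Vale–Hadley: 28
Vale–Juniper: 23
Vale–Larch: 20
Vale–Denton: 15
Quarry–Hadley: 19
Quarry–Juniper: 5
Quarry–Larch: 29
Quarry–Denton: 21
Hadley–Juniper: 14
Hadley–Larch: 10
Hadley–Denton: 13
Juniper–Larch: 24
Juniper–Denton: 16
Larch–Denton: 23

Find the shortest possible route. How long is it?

With 6 stops there are 6!/2 = 360 distinct round trips (a route and its reverse cost the same).
Orwell - Vale - Quarry - Hadley - Juniper - Larch - Denton - Orwell: 21+18+19+14+24+23+6 = 125
Orwell - Vale - Quarry - Hadley - Juniper - Denton - Larch - Orwell: 21+18+19+14+16+23+26 = 137
Orwell - Vale - Quarry - Hadley - Larch - Juniper - Denton - Orwell: 21+18+19+10+24+16+6 = 114
Orwell - Vale - Quarry - Hadley - Larch - Denton - Juniper - Orwell: 21+18+19+10+23+16+10 = 117
Orwell - Vale - Quarry - Hadley - Denton - Juniper - Larch - Orwell: 21+18+19+13+16+24+26 = 137
Orwell - Vale - Quarry - Hadley - Denton - Larch - Juniper - Orwell: 21+18+19+13+23+24+10 = 128
Orwell - Vale - Quarry - Juniper - Hadley - Larch - Denton - Orwell: 21+18+5+14+10+23+6 = 97
Orwell - Vale - Quarry - Juniper - Hadley - Denton - Larch - Orwell: 21+18+5+14+13+23+26 = 120
… (352 more)
Orwell - Juniper - Quarry - Vale - Larch - Hadley - Denton - Orwell: 10+5+18+20+10+13+6 = 82  ← best
The minimum is 82.
One optimal route: Orwell → Juniper → Quarry → Vale → Larch → Hadley → Denton → Orwell (or its reverse).

Minimum total distance: 82.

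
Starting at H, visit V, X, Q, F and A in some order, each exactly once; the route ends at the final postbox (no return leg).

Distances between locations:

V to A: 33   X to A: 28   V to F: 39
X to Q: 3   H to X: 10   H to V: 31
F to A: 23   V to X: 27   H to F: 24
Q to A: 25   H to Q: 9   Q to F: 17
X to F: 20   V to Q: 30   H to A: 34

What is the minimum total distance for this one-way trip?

86 — the minimum one-way total.

There are 5! = 120 possible orderings.
H→V→X→Q→F→A: 31+27+3+17+23 = 101
H→V→X→Q→A→F: 31+27+3+25+23 = 109
H→V→X→F→Q→A: 31+27+20+17+25 = 120
H→V→X→F→A→Q: 31+27+20+23+25 = 126
H→V→X→A→Q→F: 31+27+28+25+17 = 128
H→V→X→A→F→Q: 31+27+28+23+17 = 126
H→V→Q→X→F→A: 31+30+3+20+23 = 107
H→V→Q→X→A→F: 31+30+3+28+23 = 115
H→V→Q→F→X→A: 31+30+17+20+28 = 126
H→V→Q→F→A→X: 31+30+17+23+28 = 129
H→V→Q→A→X→F: 31+30+25+28+20 = 134
H→V→Q→A→F→X: 31+30+25+23+20 = 129
H→V→F→X→Q→A: 31+39+20+3+25 = 118
H→V→F→X→A→Q: 31+39+20+28+25 = 143
… (106 more)
H→X→Q→F→A→V: 10+3+17+23+33 = 86  ← best
The minimum is 86.
One shortest path: H → X → Q → F → A → V.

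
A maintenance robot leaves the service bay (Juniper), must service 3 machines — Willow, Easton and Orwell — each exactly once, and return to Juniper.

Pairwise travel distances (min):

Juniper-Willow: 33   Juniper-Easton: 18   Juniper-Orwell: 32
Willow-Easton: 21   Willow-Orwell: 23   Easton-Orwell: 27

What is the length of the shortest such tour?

94 min — the shortest possible round trip.

There are 3 distinct closed tours to check (reversals are equivalent).
Juniper→Willow→Easton→Orwell→Juniper: 33+21+27+32 = 113
Juniper→Willow→Orwell→Easton→Juniper: 33+23+27+18 = 101
Juniper→Easton→Willow→Orwell→Juniper: 18+21+23+32 = 94
The minimum is 94.
One optimal route: Juniper → Easton → Willow → Orwell → Juniper (or its reverse).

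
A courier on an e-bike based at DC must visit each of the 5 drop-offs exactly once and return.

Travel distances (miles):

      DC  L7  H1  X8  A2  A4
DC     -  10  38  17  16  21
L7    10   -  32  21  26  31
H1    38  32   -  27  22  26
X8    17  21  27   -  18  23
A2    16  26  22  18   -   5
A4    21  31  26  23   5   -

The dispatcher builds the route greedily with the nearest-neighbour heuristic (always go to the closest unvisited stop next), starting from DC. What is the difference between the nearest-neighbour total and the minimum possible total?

13 miles longer than the optimal tour.

From DC: L7=10, A2=16, X8=17, A4=21, H1=38 → choose L7 (10).
From L7: X8=21, A2=26, A4=31, H1=32 → choose X8 (21).
From X8: A2=18, A4=23, H1=27 → choose A2 (18).
From A2: A4=5, H1=22 → choose A4 (5).
From A4: H1=26 → choose H1 (26).
NN route DC → L7 → X8 → A2 → A4 → H1 → DC costs 118.
Optimal: DC → L7 → X8 → H1 → A4 → A2 → DC costs 105 (by enumerating all 60 distinct tours).
Excess = 118 − 105 = 13.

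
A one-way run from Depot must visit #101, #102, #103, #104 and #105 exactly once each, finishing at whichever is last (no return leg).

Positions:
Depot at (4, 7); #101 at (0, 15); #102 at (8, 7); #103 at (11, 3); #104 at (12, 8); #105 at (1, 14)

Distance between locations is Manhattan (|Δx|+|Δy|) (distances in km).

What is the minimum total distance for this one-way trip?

Minimum one-way distance = 36 km.

There are 5! = 120 possible orderings.
Depot → #101 → #102 → #103 → #104 → #105: 12+16+7+6+17 = 58
Depot → #101 → #102 → #103 → #105 → #104: 12+16+7+21+17 = 73
Depot → #101 → #102 → #104 → #103 → #105: 12+16+5+6+21 = 60
Depot → #101 → #102 → #104 → #105 → #103: 12+16+5+17+21 = 71
Depot → #101 → #102 → #105 → #103 → #104: 12+16+14+21+6 = 69
Depot → #101 → #102 → #105 → #104 → #103: 12+16+14+17+6 = 65
Depot → #101 → #103 → #102 → #104 → #105: 12+23+7+5+17 = 64
Depot → #101 → #103 → #102 → #105 → #104: 12+23+7+14+17 = 73
Depot → #101 → #103 → #104 → #102 → #105: 12+23+6+5+14 = 60
Depot → #101 → #103 → #104 → #105 → #102: 12+23+6+17+14 = 72
Depot → #101 → #103 → #105 → #102 → #104: 12+23+21+14+5 = 75
Depot → #101 → #103 → #105 → #104 → #102: 12+23+21+17+5 = 78
Depot → #101 → #104 → #102 → #103 → #105: 12+19+5+7+21 = 64
Depot → #101 → #104 → #102 → #105 → #103: 12+19+5+14+21 = 71
… (106 more)
Depot → #102 → #103 → #104 → #105 → #101: 4+7+6+17+2 = 36  ← best
The minimum is 36.
One shortest path: Depot → #102 → #103 → #104 → #105 → #101.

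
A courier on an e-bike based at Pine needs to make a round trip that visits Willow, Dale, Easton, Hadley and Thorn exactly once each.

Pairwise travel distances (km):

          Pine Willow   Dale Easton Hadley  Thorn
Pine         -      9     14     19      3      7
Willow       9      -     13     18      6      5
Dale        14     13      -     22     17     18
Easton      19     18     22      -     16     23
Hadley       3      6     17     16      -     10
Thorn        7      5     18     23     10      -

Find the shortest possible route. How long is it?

66 km — the shortest possible round trip.

Pine→Willow→Dale→Easton→Hadley→Thorn→Pine: 9+13+22+16+10+7 = 77
Pine→Willow→Dale→Easton→Thorn→Hadley→Pine: 9+13+22+23+10+3 = 80
Pine→Willow→Dale→Hadley→Easton→Thorn→Pine: 9+13+17+16+23+7 = 85
Pine→Willow→Dale→Hadley→Thorn→Easton→Pine: 9+13+17+10+23+19 = 91
Pine→Willow→Dale→Thorn→Easton→Hadley→Pine: 9+13+18+23+16+3 = 82
Pine→Willow→Dale→Thorn→Hadley→Easton→Pine: 9+13+18+10+16+19 = 85
Pine→Willow→Easton→Dale→Hadley→Thorn→Pine: 9+18+22+17+10+7 = 83
Pine→Willow→Easton→Dale→Thorn→Hadley→Pine: 9+18+22+18+10+3 = 80
Pine→Willow→Easton→Hadley→Dale→Thorn→Pine: 9+18+16+17+18+7 = 85
Pine→Willow→Easton→Hadley→Thorn→Dale→Pine: 9+18+16+10+18+14 = 85
Pine→Willow→Easton→Thorn→Dale→Hadley→Pine: 9+18+23+18+17+3 = 88
Pine→Willow→Easton→Thorn→Hadley→Dale→Pine: 9+18+23+10+17+14 = 91
Pine→Willow→Hadley→Dale→Easton→Thorn→Pine: 9+6+17+22+23+7 = 84
Pine→Willow→Hadley→Dale→Thorn→Easton→Pine: 9+6+17+18+23+19 = 92
… (46 more)
Pine→Hadley→Easton→Dale→Willow→Thorn→Pine: 3+16+22+13+5+7 = 66  ← best
The minimum is 66.
One optimal route: Pine → Hadley → Easton → Dale → Willow → Thorn → Pine (or its reverse).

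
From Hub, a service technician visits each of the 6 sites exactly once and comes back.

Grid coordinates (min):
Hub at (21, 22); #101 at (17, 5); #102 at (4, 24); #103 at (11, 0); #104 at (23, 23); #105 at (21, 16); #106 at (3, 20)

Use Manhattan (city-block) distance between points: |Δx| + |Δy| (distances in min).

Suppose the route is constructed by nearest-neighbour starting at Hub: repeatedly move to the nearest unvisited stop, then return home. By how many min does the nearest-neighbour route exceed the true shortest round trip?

Excess over optimum: 2 min.

Hub: #104=3, #105=6, #102=19, #106=20, #101=21, #103=32 ⇒ #104
#104: #105=9, #102=20, #106=23, #101=24, #103=35 ⇒ #105
#105: #101=15, #106=22, #102=25, #103=26 ⇒ #101
#101: #103=11, #106=29, #102=32 ⇒ #103
#103: #106=28, #102=31 ⇒ #106
#106: #102=5 ⇒ #102
NN route Hub → #104 → #105 → #101 → #103 → #106 → #102 → Hub costs 90.
Optimal: Hub → #104 → #102 → #106 → #103 → #101 → #105 → Hub costs 88 (by enumerating all 360 distinct tours).
Excess = 90 − 88 = 2.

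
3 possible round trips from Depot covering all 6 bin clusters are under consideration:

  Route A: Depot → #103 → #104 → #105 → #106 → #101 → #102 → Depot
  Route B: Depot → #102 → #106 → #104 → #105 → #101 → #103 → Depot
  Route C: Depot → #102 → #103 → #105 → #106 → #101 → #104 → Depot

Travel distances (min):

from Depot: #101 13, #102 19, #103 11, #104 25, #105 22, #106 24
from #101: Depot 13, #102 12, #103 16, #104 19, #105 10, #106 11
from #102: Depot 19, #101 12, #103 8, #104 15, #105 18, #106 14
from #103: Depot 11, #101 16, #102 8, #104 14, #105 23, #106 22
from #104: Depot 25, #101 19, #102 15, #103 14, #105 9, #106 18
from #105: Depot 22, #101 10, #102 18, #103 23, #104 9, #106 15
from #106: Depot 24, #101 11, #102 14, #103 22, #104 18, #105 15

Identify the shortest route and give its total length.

91 min — Route A is the shortest.

Route A: 11 + 14 + 9 + 15 + 11 + 12 + 19 = 91
Route B: 19 + 14 + 18 + 9 + 10 + 16 + 11 = 97
Route C: 19 + 8 + 23 + 15 + 11 + 19 + 25 = 120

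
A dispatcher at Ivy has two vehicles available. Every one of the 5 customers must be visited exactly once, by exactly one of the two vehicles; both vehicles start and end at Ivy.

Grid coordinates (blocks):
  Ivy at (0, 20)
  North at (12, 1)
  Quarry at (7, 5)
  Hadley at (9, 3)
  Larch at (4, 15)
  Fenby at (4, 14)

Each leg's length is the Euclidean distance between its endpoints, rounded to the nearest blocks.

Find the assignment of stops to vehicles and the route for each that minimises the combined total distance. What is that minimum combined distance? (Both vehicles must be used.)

57 blocks — the smallest possible combined total.

Check every non-empty split of the stops between the two vehicles; for each half take its own optimal tour:
  {North} + {Quarry, Hadley, Larch, Fenby}: 44 + 38 = 82
  {Quarry} + {North, Hadley, Larch, Fenby}: 34 + 45 = 79
  {North, Quarry} + {Hadley, Larch, Fenby}: 45 + 38 = 83
  {Hadley} + {North, Quarry, Larch, Fenby}: 38 + 44 = 82
  {North, Hadley} + {Quarry, Larch, Fenby}: 45 + 32 = 77
  {Quarry, Hadley} + {North, Larch, Fenby}: 39 + 44 = 83
  … (15 splits in total)
  {Larch} + {North, Quarry, Hadley, Fenby}: 12 + 45 = 57  ← best
Best: vehicle 1 Ivy → Larch → Ivy = 12; vehicle 2 Ivy → North → Hadley → Quarry → Fenby → Ivy = 45; combined 57.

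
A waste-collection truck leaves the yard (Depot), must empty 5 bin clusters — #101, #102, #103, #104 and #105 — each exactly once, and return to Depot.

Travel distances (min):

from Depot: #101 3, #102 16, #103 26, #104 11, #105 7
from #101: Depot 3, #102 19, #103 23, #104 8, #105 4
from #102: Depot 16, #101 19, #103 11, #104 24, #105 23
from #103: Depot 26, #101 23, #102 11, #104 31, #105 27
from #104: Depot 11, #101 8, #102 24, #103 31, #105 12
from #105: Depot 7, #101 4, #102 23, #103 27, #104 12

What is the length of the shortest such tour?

There are 60 distinct closed tours to check (reversals are equivalent).
Depot → #101 → #102 → #103 → #104 → #105 → Depot: 3+19+11+31+12+7 = 83
Depot → #101 → #102 → #103 → #105 → #104 → Depot: 3+19+11+27+12+11 = 83
Depot → #101 → #102 → #104 → #103 → #105 → Depot: 3+19+24+31+27+7 = 111
Depot → #101 → #102 → #104 → #105 → #103 → Depot: 3+19+24+12+27+26 = 111
Depot → #101 → #102 → #105 → #103 → #104 → Depot: 3+19+23+27+31+11 = 114
Depot → #101 → #102 → #105 → #104 → #103 → Depot: 3+19+23+12+31+26 = 114
Depot → #101 → #103 → #102 → #104 → #105 → Depot: 3+23+11+24+12+7 = 80
Depot → #101 → #103 → #102 → #105 → #104 → Depot: 3+23+11+23+12+11 = 83
Depot → #101 → #103 → #104 → #102 → #105 → Depot: 3+23+31+24+23+7 = 111
Depot → #101 → #103 → #104 → #105 → #102 → Depot: 3+23+31+12+23+16 = 108
Depot → #101 → #103 → #105 → #102 → #104 → Depot: 3+23+27+23+24+11 = 111
Depot → #101 → #103 → #105 → #104 → #102 → Depot: 3+23+27+12+24+16 = 105
Depot → #101 → #104 → #102 → #103 → #105 → Depot: 3+8+24+11+27+7 = 80
Depot → #101 → #104 → #102 → #105 → #103 → Depot: 3+8+24+23+27+26 = 111
… (46 more)
Depot → #101 → #104 → #105 → #103 → #102 → Depot: 3+8+12+27+11+16 = 77  ← best
The minimum is 77.
One optimal route: Depot → #101 → #104 → #105 → #103 → #102 → Depot (or its reverse).

Shortest round trip = 77 min.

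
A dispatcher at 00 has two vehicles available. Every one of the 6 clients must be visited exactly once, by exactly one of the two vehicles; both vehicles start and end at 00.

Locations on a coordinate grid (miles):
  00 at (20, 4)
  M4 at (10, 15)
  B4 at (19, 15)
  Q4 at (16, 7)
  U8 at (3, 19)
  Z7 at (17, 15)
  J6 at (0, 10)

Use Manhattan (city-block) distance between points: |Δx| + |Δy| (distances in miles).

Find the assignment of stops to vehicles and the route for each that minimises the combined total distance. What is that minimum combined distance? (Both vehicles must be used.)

Try each way of splitting the stops between the two vehicles (each non-empty) and, for each split, find the best tour for each vehicle:
  {M4} + {B4, Q4, U8, Z7, J6}: 42 + 70 = 112
  {B4} + {M4, Q4, U8, Z7, J6}: 24 + 70 = 94
  {M4, B4} + {Q4, U8, Z7, J6}: 42 + 70 = 112
  {Q4} + {M4, B4, U8, Z7, J6}: 14 + 70 = 84
  {M4, Q4} + {B4, U8, Z7, J6}: 42 + 70 = 112
  {B4, Q4} + {M4, U8, Z7, J6}: 30 + 70 = 100
  … (31 splits in total)
Best: vehicle 1 00 → Q4 → 00 = 14; vehicle 2 00 → B4 → Z7 → M4 → U8 → J6 → 00 = 70; combined 84.

84 miles — the smallest possible combined total.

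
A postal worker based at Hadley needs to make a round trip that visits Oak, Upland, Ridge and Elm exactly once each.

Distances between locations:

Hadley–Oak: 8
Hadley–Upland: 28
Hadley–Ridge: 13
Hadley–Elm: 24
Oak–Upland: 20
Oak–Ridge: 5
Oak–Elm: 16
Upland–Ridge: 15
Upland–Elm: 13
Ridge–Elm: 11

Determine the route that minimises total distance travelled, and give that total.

There are 12 distinct closed tours to check (reversals are equivalent).
Hadley→Oak→Upland→Ridge→Elm→Hadley: 8+20+15+11+24 = 78
Hadley→Oak→Upland→Elm→Ridge→Hadley: 8+20+13+11+13 = 65
Hadley→Oak→Ridge→Upland→Elm→Hadley: 8+5+15+13+24 = 65
Hadley→Oak→Ridge→Elm→Upland→Hadley: 8+5+11+13+28 = 65
Hadley→Oak→Elm→Upland→Ridge→Hadley: 8+16+13+15+13 = 65
Hadley→Oak→Elm→Ridge→Upland→Hadley: 8+16+11+15+28 = 78
Hadley→Upland→Oak→Ridge→Elm→Hadley: 28+20+5+11+24 = 88
Hadley→Upland→Oak→Elm→Ridge→Hadley: 28+20+16+11+13 = 88
Hadley→Upland→Ridge→Oak→Elm→Hadley: 28+15+5+16+24 = 88
Hadley→Upland→Elm→Oak→Ridge→Hadley: 28+13+16+5+13 = 75
Hadley→Ridge→Oak→Upland→Elm→Hadley: 13+5+20+13+24 = 75
Hadley→Ridge→Upland→Oak→Elm→Hadley: 13+15+20+16+24 = 88
The minimum is 65.
One optimal route: Hadley → Oak → Upland → Elm → Ridge → Hadley (or its reverse).

Minimum total distance: 65.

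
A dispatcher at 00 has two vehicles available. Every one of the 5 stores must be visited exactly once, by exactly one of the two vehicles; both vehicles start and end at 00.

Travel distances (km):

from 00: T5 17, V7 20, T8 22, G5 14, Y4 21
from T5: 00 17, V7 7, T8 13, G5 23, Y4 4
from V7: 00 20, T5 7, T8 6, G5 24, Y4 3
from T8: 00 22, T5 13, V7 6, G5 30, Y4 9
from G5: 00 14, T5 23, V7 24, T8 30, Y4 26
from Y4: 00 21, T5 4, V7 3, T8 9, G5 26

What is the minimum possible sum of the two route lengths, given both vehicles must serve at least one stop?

80 km — the smallest possible combined total.

Try each way of splitting the stops between the two vehicles (each non-empty) and, for each split, find the best tour for each vehicle:
  {T5} + {V7, T8, G5, Y4}: 34 + 71 = 105
  {V7} + {T5, T8, G5, Y4}: 40 + 72 = 112
  {T5, V7} + {T8, G5, Y4}: 44 + 71 = 115
  {T8} + {T5, V7, G5, Y4}: 44 + 62 = 106
  {T5, T8} + {V7, G5, Y4}: 52 + 62 = 114
  {V7, T8} + {T5, G5, Y4}: 48 + 61 = 109
  … (15 splits in total)
  {G5} + {T5, V7, T8, Y4}: 28 + 52 = 80  ← best
Best: vehicle 1 00 → G5 → 00 = 28; vehicle 2 00 → T5 → Y4 → V7 → T8 → 00 = 52; combined 80.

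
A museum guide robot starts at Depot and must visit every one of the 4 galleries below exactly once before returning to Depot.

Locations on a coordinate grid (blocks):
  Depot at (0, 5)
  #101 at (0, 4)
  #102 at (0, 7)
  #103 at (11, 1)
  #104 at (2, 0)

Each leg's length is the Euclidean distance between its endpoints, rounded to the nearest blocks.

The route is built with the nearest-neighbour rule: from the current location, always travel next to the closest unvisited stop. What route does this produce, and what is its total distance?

From Depot: distances to unvisited — #101=1, #102=2, #104=5, #103=12. Nearest is #101 (1).
From #101: distances to unvisited — #102=3, #104=4, #103=11. Nearest is #102 (3).
From #102: distances to unvisited — #104=7, #103=13. Nearest is #104 (7).
From #104: distances to unvisited — #103=9. Nearest is #103 (9).
Return #103→Depot: 12.
Total = 1 + 3 + 7 + 9 + 12 = 32.

32 blocks along Depot → #101 → #102 → #104 → #103 → Depot.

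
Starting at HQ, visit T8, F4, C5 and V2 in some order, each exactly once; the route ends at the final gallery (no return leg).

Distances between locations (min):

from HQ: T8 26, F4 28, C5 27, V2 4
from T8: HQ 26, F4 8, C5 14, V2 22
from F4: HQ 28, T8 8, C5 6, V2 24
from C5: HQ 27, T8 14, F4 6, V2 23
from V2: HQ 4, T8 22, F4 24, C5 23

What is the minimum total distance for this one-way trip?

Minimum one-way distance = 40 min.

There are 4! = 24 possible orderings.
HQ - T8 - F4 - C5 - V2: 26+8+6+23 = 63
HQ - T8 - F4 - V2 - C5: 26+8+24+23 = 81
HQ - T8 - C5 - F4 - V2: 26+14+6+24 = 70
HQ - T8 - C5 - V2 - F4: 26+14+23+24 = 87
HQ - T8 - V2 - F4 - C5: 26+22+24+6 = 78
HQ - T8 - V2 - C5 - F4: 26+22+23+6 = 77
HQ - F4 - T8 - C5 - V2: 28+8+14+23 = 73
HQ - F4 - T8 - V2 - C5: 28+8+22+23 = 81
HQ - F4 - C5 - T8 - V2: 28+6+14+22 = 70
HQ - F4 - C5 - V2 - T8: 28+6+23+22 = 79
HQ - F4 - V2 - T8 - C5: 28+24+22+14 = 88
HQ - F4 - V2 - C5 - T8: 28+24+23+14 = 89
HQ - C5 - T8 - F4 - V2: 27+14+8+24 = 73
HQ - C5 - T8 - V2 - F4: 27+14+22+24 = 87
… (10 more)
HQ - V2 - T8 - F4 - C5: 4+22+8+6 = 40  ← best
The minimum is 40.
One shortest path: HQ → V2 → T8 → F4 → C5.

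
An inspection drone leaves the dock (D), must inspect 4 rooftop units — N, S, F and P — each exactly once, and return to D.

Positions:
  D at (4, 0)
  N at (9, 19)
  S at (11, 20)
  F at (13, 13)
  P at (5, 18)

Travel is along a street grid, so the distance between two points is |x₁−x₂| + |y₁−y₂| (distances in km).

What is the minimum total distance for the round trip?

Shortest round trip = 58 km.

D-N-S-F-P-D: 24+3+9+13+19 = 68
D-N-S-P-F-D: 24+3+8+13+22 = 70
D-N-F-S-P-D: 24+10+9+8+19 = 70
D-N-F-P-S-D: 24+10+13+8+27 = 82
D-N-P-S-F-D: 24+5+8+9+22 = 68
D-N-P-F-S-D: 24+5+13+9+27 = 78
D-S-N-F-P-D: 27+3+10+13+19 = 72
D-S-N-P-F-D: 27+3+5+13+22 = 70
D-S-F-N-P-D: 27+9+10+5+19 = 70
D-S-P-N-F-D: 27+8+5+10+22 = 72
D-F-N-S-P-D: 22+10+3+8+19 = 62
D-F-S-N-P-D: 22+9+3+5+19 = 58
The minimum is 58.
One optimal route: D → F → S → N → P → D (or its reverse).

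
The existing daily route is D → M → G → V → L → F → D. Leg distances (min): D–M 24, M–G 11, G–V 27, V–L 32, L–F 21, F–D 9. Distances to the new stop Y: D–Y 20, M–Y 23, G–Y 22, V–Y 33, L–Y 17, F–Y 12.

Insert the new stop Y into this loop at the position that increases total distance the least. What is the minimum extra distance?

Adding 8 min by placing Y on the L–F leg.

Insertion cost between consecutive stops i–j is d(i,Y) + d(Y,j) − d(i,j):
  between D and M: 20 + 23 − 24 = 19
  between M and G: 23 + 22 − 11 = 34
  between G and V: 22 + 33 − 27 = 28
  between V and L: 33 + 17 − 32 = 18
  between L and F: 17 + 12 − 21 = 8
  between F and D: 12 + 20 − 9 = 23
Cheapest insertion is between L and F, adding 8.
New total = 124 + 8 = 132.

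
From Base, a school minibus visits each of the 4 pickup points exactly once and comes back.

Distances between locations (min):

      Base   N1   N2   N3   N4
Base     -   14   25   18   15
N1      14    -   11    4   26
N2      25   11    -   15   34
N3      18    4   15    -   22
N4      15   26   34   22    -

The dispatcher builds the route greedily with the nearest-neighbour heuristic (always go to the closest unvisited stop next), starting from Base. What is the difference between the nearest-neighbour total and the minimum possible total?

Excess over optimum: 5 min.

Base: N1=14, N4=15, N3=18, N2=25 ⇒ N1
N1: N3=4, N2=11, N4=26 ⇒ N3
N3: N2=15, N4=22 ⇒ N2
N2: N4=34 ⇒ N4
NN route Base → N1 → N3 → N2 → N4 → Base costs 82.
Optimal: Base → N1 → N2 → N3 → N4 → Base costs 77 (by enumerating all 12 distinct tours).
Excess = 82 − 77 = 5.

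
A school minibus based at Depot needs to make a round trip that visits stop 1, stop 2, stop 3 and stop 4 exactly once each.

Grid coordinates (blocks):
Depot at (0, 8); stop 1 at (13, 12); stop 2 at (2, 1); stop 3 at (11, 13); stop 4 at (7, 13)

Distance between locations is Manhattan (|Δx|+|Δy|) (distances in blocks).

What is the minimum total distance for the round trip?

50 blocks — the shortest possible round trip.

There are 12 distinct closed tours to check (reversals are equivalent).
Depot - stop 1 - stop 2 - stop 3 - stop 4 - Depot: 17+22+21+4+12 = 76
Depot - stop 1 - stop 2 - stop 4 - stop 3 - Depot: 17+22+17+4+16 = 76
Depot - stop 1 - stop 3 - stop 2 - stop 4 - Depot: 17+3+21+17+12 = 70
Depot - stop 1 - stop 3 - stop 4 - stop 2 - Depot: 17+3+4+17+9 = 50
Depot - stop 1 - stop 4 - stop 2 - stop 3 - Depot: 17+7+17+21+16 = 78
Depot - stop 1 - stop 4 - stop 3 - stop 2 - Depot: 17+7+4+21+9 = 58
Depot - stop 2 - stop 1 - stop 3 - stop 4 - Depot: 9+22+3+4+12 = 50
Depot - stop 2 - stop 1 - stop 4 - stop 3 - Depot: 9+22+7+4+16 = 58
Depot - stop 2 - stop 3 - stop 1 - stop 4 - Depot: 9+21+3+7+12 = 52
Depot - stop 2 - stop 4 - stop 1 - stop 3 - Depot: 9+17+7+3+16 = 52
Depot - stop 3 - stop 1 - stop 2 - stop 4 - Depot: 16+3+22+17+12 = 70
Depot - stop 3 - stop 2 - stop 1 - stop 4 - Depot: 16+21+22+7+12 = 78
The minimum is 50.
One optimal route: Depot → stop 1 → stop 3 → stop 4 → stop 2 → Depot (or its reverse).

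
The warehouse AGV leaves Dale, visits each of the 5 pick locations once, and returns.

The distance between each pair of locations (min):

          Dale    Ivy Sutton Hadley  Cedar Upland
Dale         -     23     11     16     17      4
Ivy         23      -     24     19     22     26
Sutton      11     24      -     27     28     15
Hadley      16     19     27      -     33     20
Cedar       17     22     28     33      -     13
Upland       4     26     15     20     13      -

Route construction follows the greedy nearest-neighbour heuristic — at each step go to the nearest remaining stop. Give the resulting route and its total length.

Dale → [Upland:4 / Sutton:11 / Hadley:16 / Cedar:17 / Ivy:23] → Upland (4)
Upland → [Cedar:13 / Sutton:15 / Hadley:20 / Ivy:26] → Cedar (13)
Cedar → [Ivy:22 / Sutton:28 / Hadley:33] → Ivy (22)
Ivy → [Hadley:19 / Sutton:24] → Hadley (19)
Hadley → [Sutton:27] → Sutton (27)
Return Sutton→Dale: 11.
Total = 4 + 13 + 22 + 19 + 27 + 11 = 96.

96 min along Dale → Upland → Cedar → Ivy → Hadley → Sutton → Dale.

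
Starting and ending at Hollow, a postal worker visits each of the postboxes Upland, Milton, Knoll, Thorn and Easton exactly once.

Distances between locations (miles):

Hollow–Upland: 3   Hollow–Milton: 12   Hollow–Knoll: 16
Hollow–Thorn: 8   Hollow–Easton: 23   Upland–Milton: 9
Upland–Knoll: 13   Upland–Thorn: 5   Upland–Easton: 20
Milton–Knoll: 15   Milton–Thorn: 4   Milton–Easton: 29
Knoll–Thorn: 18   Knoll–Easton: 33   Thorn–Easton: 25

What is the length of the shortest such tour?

There are 60 distinct closed tours to check (reversals are equivalent).
Hollow→Upland→Milton→Knoll→Thorn→Easton→Hollow: 3+9+15+18+25+23 = 93
Hollow→Upland→Milton→Knoll→Easton→Thorn→Hollow: 3+9+15+33+25+8 = 93
Hollow→Upland→Milton→Thorn→Knoll→Easton→Hollow: 3+9+4+18+33+23 = 90
Hollow→Upland→Milton→Thorn→Easton→Knoll→Hollow: 3+9+4+25+33+16 = 90
Hollow→Upland→Milton→Easton→Knoll→Thorn→Hollow: 3+9+29+33+18+8 = 100
Hollow→Upland→Milton→Easton→Thorn→Knoll→Hollow: 3+9+29+25+18+16 = 100
Hollow→Upland→Knoll→Milton→Thorn→Easton→Hollow: 3+13+15+4+25+23 = 83
Hollow→Upland→Knoll→Milton→Easton→Thorn→Hollow: 3+13+15+29+25+8 = 93
Hollow→Upland→Knoll→Thorn→Milton→Easton→Hollow: 3+13+18+4+29+23 = 90
Hollow→Upland→Knoll→Thorn→Easton→Milton→Hollow: 3+13+18+25+29+12 = 100
Hollow→Upland→Knoll→Easton→Milton→Thorn→Hollow: 3+13+33+29+4+8 = 90
Hollow→Upland→Knoll→Easton→Thorn→Milton→Hollow: 3+13+33+25+4+12 = 90
Hollow→Upland→Thorn→Milton→Knoll→Easton→Hollow: 3+5+4+15+33+23 = 83
Hollow→Upland→Thorn→Milton→Easton→Knoll→Hollow: 3+5+4+29+33+16 = 90
… (46 more)
The minimum is 83.
One optimal route: Hollow → Upland → Knoll → Milton → Thorn → Easton → Hollow (or its reverse).

Minimum total distance: 83 miles.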